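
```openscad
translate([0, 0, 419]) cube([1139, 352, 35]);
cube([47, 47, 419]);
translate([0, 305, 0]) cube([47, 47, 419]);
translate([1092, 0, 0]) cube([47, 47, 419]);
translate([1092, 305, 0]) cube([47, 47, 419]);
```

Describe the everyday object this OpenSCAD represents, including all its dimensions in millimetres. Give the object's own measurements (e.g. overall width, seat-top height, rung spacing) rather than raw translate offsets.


A long wooden bench with a 1139 mm (x) × 352 mm (y) seat, 35 mm thick, its top surface 454 mm above the floor. Four 47 mm square legs at the seat corners, flush with the edges, run from z = 0 to the seat underside.


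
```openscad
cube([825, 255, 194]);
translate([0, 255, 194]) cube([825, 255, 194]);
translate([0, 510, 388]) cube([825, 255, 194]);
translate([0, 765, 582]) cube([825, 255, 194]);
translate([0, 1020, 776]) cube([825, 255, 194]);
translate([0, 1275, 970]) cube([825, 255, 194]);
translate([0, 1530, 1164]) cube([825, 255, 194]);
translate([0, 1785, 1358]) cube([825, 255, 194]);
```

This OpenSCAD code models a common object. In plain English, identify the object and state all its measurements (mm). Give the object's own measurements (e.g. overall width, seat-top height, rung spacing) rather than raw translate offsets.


A straight staircase of 8 solid steps. Each step is 825 mm wide (x), 255 mm deep (y, the going) and 194 mm tall (the rise). The first step rests on the floor; each subsequent step sits one going further in +y and one rise higher in +z, directly behind and above the previous step with no overlap.


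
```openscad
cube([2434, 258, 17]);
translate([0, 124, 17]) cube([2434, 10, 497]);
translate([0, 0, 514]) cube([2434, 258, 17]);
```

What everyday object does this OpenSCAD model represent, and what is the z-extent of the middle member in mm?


An I-beam. The web height is 497 mm.

Two wide flanges with a thin centred web — an I-beam. Overall 531 mm minus two 17 mm flanges gives a web of 531 − 2·17 = 497 mm.


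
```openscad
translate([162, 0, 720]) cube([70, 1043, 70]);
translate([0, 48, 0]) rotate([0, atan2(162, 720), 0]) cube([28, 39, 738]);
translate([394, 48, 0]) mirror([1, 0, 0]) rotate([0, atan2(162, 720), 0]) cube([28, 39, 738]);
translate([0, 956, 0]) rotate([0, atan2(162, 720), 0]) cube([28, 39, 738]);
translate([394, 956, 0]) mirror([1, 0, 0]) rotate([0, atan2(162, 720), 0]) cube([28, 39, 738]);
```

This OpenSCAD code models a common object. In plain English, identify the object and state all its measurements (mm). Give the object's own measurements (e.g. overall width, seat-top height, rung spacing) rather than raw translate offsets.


A sawhorse. A 70×1043×70 mm beam (x, y, z) sits on two A-frame leg pairs. Each pair is two raked legs of 28×39 mm section (39 mm along y) splaying symmetrically in x. Each leg rises 720 mm vertically over 162 mm of horizontal reach and is 738 mm long along its own axis. Every leg's outer bottom edge rests on the floor and its outer top edge meets a bottom edge of the beam — the left legs (tilting toward +x) meet the beam's −x bottom edge, the right legs (their mirror images, tilting toward −x) meet its +x bottom edge — so the leg tops tuck under the beam, the beam's underside is 720 mm above the floor, and the feet are 394 mm apart outside-to-outside with the beam centred between them. The two leg pairs are set in 48 mm from either end of the beam.


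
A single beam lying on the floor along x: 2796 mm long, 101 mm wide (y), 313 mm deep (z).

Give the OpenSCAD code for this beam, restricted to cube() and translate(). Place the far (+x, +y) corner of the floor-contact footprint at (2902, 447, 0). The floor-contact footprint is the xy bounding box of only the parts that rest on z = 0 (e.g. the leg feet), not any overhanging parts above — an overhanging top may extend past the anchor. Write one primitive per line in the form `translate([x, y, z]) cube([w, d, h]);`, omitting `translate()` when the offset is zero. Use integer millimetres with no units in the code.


translate([106, 346, 0]) cube([2796, 101, 313]);


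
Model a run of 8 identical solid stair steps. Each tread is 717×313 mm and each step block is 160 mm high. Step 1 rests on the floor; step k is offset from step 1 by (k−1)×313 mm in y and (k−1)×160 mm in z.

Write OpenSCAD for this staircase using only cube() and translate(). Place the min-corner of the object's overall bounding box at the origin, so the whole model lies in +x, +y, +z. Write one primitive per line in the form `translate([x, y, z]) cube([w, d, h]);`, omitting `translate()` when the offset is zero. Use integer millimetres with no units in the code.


cube([717, 313, 160]);
translate([0, 313, 160]) cube([717, 313, 160]);
translate([0, 626, 320]) cube([717, 313, 160]);
translate([0, 939, 480]) cube([717, 313, 160]);
translate([0, 1252, 640]) cube([717, 313, 160]);
translate([0, 1565, 800]) cube([717, 313, 160]);
translate([0, 1878, 960]) cube([717, 313, 160]);
translate([0, 2191, 1120]) cube([717, 313, 160]);


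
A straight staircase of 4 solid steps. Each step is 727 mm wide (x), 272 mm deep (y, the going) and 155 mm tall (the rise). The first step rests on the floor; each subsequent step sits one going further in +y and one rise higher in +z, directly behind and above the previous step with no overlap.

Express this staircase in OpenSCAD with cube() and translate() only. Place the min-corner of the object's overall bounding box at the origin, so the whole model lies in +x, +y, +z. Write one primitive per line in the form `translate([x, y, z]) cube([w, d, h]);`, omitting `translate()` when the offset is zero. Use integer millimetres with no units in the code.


cube([727, 272, 155]);
translate([0, 272, 155]) cube([727, 272, 155]);
translate([0, 544, 310]) cube([727, 272, 155]);
translate([0, 816, 465]) cube([727, 272, 155]);


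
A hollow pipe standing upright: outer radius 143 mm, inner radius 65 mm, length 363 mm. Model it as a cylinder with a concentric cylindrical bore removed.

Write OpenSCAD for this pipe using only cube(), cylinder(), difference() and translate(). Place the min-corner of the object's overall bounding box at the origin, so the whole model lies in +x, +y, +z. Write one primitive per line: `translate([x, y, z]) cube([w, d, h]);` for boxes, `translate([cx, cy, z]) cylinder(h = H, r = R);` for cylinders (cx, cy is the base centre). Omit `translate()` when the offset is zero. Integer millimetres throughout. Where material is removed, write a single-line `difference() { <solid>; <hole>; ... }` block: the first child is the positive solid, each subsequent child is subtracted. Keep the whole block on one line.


difference() { translate([143, 143, 0]) cylinder(h = 363, r = 143); translate([143, 143, 0]) cylinder(h = 363, r = 65); }


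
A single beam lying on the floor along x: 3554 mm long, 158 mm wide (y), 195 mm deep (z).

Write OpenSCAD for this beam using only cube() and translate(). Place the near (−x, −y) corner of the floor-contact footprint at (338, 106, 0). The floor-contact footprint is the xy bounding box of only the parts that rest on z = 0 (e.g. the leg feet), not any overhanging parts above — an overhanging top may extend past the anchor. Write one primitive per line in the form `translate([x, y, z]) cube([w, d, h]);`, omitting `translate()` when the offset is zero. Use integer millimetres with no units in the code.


translate([338, 106, 0]) cube([3554, 158, 195]);


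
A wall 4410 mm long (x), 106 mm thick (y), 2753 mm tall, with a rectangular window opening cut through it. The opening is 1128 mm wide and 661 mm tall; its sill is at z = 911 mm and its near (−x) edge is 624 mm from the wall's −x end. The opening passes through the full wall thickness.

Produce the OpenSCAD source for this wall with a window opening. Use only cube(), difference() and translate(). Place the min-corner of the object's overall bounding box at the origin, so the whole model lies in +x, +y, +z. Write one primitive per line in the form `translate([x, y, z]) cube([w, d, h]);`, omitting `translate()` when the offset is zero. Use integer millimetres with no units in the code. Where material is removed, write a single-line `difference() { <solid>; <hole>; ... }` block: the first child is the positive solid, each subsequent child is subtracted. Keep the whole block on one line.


difference() { cube([4410, 106, 2753]); translate([624, 0, 911]) cube([1128, 106, 661]); }


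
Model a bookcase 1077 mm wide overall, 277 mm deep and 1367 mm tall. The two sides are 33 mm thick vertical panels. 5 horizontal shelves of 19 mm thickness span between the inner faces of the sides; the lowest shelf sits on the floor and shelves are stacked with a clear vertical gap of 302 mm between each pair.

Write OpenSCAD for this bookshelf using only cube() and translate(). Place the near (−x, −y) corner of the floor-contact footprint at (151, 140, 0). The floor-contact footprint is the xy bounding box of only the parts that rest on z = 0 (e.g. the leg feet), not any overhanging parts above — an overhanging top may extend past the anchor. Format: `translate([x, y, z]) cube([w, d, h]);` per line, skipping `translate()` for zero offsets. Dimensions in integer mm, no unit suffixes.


translate([151, 140, 0]) cube([33, 277, 1367]);
translate([1195, 140, 0]) cube([33, 277, 1367]);
translate([184, 140, 0]) cube([1011, 277, 19]);
translate([184, 140, 321]) cube([1011, 277, 19]);
translate([184, 140, 642]) cube([1011, 277, 19]);
translate([184, 140, 963]) cube([1011, 277, 19]);
translate([184, 140, 1284]) cube([1011, 277, 19]);


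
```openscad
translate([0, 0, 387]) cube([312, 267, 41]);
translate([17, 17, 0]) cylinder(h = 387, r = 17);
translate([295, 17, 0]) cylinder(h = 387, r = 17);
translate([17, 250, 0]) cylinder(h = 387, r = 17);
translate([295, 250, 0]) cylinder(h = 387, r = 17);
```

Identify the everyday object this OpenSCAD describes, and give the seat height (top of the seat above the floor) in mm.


A stool. The seat height is 428 mm.

A 312×267×41 slab at z = 387 on four corner cylinders — a stool. The seat top is 387 + 41 = 428 mm.


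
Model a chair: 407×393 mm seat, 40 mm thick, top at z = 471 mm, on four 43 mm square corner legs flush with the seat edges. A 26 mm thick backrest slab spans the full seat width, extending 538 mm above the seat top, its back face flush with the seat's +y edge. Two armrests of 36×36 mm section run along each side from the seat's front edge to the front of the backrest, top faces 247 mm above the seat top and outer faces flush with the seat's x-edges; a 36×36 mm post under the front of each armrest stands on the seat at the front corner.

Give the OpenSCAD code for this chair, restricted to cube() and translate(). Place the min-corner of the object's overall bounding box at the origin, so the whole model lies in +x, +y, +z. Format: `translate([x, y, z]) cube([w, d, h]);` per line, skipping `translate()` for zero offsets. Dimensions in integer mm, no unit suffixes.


translate([0, 0, 431]) cube([407, 393, 40]);
cube([43, 43, 431]);
translate([364, 0, 0]) cube([43, 43, 431]);
translate([0, 350, 0]) cube([43, 43, 431]);
translate([364, 350, 0]) cube([43, 43, 431]);
translate([0, 367, 471]) cube([407, 26, 538]);
translate([0, 0, 682]) cube([36, 367, 36]);
translate([371, 0, 682]) cube([36, 367, 36]);
translate([0, 0, 471]) cube([36, 36, 211]);
translate([371, 0, 471]) cube([36, 36, 211]);


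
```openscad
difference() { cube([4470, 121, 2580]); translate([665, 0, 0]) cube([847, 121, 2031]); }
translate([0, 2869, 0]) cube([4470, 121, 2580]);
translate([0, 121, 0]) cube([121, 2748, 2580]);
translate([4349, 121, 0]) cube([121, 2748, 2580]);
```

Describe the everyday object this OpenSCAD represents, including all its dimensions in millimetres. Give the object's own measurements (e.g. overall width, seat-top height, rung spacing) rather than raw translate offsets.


A single room: four walls, each 2580 mm tall and 121 mm thick, enclosing an outside footprint 4470×2990 mm (x × y), no floor or roof. The front and back walls (−y and +y sides) run the full x-width; the side walls fit between their inner faces. A door opening 847 mm wide and 2031 mm tall is cut through the front wall from the floor up, its −x edge 665 mm from the wall's −x end.


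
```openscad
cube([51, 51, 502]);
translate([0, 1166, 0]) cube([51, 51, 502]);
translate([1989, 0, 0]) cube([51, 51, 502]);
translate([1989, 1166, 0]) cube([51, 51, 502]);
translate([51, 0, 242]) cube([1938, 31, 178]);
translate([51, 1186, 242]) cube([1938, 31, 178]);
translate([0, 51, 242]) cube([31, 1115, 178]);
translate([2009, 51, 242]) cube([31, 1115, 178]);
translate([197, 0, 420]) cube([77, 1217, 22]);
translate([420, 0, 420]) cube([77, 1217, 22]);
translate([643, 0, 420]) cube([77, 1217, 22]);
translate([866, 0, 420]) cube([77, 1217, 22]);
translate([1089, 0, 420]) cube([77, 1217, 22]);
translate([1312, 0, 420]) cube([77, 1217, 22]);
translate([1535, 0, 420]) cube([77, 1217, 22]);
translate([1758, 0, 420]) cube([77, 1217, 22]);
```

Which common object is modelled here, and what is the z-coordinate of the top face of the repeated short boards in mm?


A bed frame. The slat-top height is 442 mm.

Four posts, four rails, and a row of slats — a bed frame. Slats sit on the rails at z = 242 + 178 = 420; with slat thickness 22, the top is 442 mm.


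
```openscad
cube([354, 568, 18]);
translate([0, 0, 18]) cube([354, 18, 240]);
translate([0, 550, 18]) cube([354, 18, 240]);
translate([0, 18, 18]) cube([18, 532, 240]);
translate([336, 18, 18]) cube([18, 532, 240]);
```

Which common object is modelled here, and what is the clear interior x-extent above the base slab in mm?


An open box. The internal width is 318 mm.

A 354×568 base slab with four walls standing on it — an open box. The base is 354 mm wide and the walls are 18 mm thick, so the internal width is 354 − 2 × 18 = 318 mm.


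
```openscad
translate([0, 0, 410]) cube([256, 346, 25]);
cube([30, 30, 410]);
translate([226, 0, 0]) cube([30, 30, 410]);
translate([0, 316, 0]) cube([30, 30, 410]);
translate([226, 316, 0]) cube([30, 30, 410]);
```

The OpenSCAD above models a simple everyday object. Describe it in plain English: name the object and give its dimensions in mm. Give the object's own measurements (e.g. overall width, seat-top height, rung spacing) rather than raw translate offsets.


A four-legged stool. The seat is a 256×346×25 mm slab whose top surface is at z = 435 mm; four square legs, each 30×30 mm in cross-section, run from the floor (z = 0) to the underside of the seat, each flush with a corner of the seat.


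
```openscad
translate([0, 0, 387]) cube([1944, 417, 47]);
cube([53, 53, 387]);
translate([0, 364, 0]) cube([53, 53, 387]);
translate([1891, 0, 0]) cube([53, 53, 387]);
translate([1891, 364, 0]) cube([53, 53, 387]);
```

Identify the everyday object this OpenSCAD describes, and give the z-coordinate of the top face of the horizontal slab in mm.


A bench. The seat-top height is 434 mm.

A long slab on four corner posts — a bench. The slab sits at z = 387 with thickness 47, so the top is 387 + 47 = 434 mm.


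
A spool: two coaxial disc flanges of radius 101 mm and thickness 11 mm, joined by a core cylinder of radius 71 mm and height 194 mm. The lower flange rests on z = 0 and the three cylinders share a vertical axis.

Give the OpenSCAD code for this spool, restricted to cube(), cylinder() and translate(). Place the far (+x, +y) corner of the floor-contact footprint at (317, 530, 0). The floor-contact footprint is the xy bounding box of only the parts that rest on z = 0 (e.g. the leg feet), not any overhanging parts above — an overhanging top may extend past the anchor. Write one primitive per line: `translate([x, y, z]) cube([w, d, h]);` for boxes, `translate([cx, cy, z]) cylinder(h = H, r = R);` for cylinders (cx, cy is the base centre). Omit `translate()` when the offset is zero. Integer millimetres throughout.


translate([216, 429, 0]) cylinder(h = 11, r = 101);
translate([216, 429, 11]) cylinder(h = 194, r = 71);
translate([216, 429, 205]) cylinder(h = 11, r = 101);


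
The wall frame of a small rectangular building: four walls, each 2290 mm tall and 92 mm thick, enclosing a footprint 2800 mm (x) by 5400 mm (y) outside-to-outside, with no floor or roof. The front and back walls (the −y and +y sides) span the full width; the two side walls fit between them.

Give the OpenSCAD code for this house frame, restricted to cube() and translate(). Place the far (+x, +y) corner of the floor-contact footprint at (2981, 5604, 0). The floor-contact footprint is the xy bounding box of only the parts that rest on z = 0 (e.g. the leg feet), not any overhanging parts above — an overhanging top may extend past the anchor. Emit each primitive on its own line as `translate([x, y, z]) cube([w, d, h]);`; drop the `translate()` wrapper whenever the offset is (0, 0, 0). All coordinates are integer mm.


translate([181, 204, 0]) cube([2800, 92, 2290]);
translate([181, 5512, 0]) cube([2800, 92, 2290]);
translate([181, 296, 0]) cube([92, 5216, 2290]);
translate([2889, 296, 0]) cube([92, 5216, 2290]);


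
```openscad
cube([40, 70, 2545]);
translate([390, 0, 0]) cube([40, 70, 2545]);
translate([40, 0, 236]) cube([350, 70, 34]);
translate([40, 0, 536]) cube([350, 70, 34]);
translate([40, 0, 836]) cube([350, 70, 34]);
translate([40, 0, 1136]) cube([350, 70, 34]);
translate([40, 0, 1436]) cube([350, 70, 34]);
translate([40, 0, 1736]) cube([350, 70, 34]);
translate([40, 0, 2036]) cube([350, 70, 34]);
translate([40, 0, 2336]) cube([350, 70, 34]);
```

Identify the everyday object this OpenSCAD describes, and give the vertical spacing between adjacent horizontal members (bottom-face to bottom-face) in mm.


A ladder. The rung spacing is 300 mm.

Two tall 40×70 posts with 8 short bars between them — a ladder. Adjacent rungs sit at z = 236 and z = 536, so the spacing is 536 − 236 = 300 mm.


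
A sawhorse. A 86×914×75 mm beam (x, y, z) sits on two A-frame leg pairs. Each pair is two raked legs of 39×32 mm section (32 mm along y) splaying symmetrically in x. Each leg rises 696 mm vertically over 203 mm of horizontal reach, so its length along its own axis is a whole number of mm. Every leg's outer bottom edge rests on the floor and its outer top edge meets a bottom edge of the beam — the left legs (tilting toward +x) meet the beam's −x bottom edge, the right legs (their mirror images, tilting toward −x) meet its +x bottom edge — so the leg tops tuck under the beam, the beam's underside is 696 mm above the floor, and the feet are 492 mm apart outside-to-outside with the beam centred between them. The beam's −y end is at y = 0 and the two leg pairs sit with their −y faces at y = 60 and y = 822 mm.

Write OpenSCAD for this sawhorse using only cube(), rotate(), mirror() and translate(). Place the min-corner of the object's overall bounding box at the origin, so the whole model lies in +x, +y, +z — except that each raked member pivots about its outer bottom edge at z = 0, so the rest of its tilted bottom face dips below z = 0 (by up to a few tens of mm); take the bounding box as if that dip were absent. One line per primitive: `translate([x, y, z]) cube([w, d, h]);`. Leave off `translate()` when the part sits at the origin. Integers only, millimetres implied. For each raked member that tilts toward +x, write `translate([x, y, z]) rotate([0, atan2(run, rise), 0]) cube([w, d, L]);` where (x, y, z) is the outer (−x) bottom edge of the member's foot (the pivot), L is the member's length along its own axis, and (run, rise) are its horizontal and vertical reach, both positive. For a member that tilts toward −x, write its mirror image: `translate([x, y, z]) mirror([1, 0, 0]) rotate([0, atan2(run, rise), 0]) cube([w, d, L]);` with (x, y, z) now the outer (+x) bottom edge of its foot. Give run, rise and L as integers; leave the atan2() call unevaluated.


// leg length = √(203² + 696²) = 725
// right-leg outer foot x = 2·203 + 86 = 492
// beam min-corner = (203, 0, 696)
translate([203, 0, 696]) cube([86, 914, 75]);
translate([0, 60, 0]) rotate([0, atan2(203, 696), 0]) cube([39, 32, 725]);
translate([492, 60, 0]) mirror([1, 0, 0]) rotate([0, atan2(203, 696), 0]) cube([39, 32, 725]);
translate([0, 822, 0]) rotate([0, atan2(203, 696), 0]) cube([39, 32, 725]);
translate([492, 822, 0]) mirror([1, 0, 0]) rotate([0, atan2(203, 696), 0]) cube([39, 32, 725]);


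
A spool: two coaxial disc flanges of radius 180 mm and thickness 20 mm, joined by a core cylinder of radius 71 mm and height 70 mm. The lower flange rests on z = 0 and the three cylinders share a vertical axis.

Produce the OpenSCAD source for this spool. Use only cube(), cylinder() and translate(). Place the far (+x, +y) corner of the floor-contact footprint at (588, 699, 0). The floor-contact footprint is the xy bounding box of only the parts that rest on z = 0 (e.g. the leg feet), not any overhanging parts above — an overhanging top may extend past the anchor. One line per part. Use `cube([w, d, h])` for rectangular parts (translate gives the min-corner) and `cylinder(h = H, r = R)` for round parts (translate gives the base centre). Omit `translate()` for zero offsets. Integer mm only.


translate([408, 519, 0]) cylinder(h = 20, r = 180);
translate([408, 519, 20]) cylinder(h = 70, r = 71);
translate([408, 519, 90]) cylinder(h = 20, r = 180);


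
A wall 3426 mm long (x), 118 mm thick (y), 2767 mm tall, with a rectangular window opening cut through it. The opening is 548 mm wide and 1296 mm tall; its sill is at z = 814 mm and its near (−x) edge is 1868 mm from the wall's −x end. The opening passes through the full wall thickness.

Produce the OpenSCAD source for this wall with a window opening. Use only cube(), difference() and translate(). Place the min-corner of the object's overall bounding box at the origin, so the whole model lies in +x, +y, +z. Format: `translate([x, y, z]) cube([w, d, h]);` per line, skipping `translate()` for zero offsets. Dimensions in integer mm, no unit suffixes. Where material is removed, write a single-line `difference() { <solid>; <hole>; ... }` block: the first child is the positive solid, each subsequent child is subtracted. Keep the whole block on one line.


difference() { cube([3426, 118, 2767]); translate([1868, 0, 814]) cube([548, 118, 1296]); }


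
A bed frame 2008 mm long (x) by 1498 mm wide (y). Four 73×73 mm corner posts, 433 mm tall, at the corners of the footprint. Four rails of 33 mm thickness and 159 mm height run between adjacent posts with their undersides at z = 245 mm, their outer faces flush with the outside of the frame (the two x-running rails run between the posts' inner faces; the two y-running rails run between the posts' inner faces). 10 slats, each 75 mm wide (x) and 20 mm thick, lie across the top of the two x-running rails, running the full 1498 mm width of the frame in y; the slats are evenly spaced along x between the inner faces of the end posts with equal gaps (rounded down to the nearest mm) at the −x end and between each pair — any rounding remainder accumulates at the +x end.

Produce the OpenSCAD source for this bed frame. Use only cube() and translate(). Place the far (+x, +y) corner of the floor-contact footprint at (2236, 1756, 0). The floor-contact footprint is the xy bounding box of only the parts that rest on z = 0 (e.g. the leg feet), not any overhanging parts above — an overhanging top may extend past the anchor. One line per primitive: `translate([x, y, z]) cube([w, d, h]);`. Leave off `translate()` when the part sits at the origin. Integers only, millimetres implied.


translate([228, 258, 0]) cube([73, 73, 433]);
translate([228, 1683, 0]) cube([73, 73, 433]);
translate([2163, 258, 0]) cube([73, 73, 433]);
translate([2163, 1683, 0]) cube([73, 73, 433]);
translate([301, 258, 245]) cube([1862, 33, 159]);
translate([301, 1723, 245]) cube([1862, 33, 159]);
translate([228, 331, 245]) cube([33, 1352, 159]);
translate([2203, 331, 245]) cube([33, 1352, 159]);
translate([402, 258, 404]) cube([75, 1498, 20]);
translate([578, 258, 404]) cube([75, 1498, 20]);
translate([754, 258, 404]) cube([75, 1498, 20]);
translate([930, 258, 404]) cube([75, 1498, 20]);
translate([1106, 258, 404]) cube([75, 1498, 20]);
translate([1282, 258, 404]) cube([75, 1498, 20]);
translate([1458, 258, 404]) cube([75, 1498, 20]);
translate([1634, 258, 404]) cube([75, 1498, 20]);
translate([1810, 258, 404]) cube([75, 1498, 20]);
translate([1986, 258, 404]) cube([75, 1498, 20]);


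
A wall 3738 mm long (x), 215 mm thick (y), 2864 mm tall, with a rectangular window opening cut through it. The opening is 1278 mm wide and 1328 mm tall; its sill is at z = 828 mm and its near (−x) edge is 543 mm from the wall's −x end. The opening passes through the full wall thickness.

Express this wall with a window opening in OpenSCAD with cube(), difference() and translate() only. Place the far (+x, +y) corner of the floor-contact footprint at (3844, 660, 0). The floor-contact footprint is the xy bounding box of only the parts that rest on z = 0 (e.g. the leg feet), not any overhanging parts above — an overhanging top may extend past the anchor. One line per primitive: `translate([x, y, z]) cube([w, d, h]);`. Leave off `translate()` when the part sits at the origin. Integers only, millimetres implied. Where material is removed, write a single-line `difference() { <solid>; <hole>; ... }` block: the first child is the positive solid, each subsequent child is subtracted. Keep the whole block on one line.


difference() { translate([106, 445, 0]) cube([3738, 215, 2864]); translate([649, 445, 828]) cube([1278, 215, 1328]); }


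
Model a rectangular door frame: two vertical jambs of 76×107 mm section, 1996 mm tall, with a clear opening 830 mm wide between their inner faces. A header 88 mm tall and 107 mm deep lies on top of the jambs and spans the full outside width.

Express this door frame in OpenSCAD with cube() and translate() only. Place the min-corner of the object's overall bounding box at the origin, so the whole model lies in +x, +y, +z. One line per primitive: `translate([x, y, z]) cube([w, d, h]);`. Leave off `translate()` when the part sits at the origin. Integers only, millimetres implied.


cube([76, 107, 1996]);
translate([906, 0, 0]) cube([76, 107, 1996]);
translate([0, 0, 1996]) cube([982, 107, 88]);


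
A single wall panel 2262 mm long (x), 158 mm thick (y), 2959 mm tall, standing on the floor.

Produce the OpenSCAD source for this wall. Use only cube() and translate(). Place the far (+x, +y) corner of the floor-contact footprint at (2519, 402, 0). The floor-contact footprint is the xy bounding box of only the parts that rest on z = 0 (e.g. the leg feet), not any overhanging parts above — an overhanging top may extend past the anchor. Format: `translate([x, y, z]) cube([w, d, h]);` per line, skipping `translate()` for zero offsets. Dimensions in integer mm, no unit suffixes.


translate([257, 244, 0]) cube([2262, 158, 2959]);


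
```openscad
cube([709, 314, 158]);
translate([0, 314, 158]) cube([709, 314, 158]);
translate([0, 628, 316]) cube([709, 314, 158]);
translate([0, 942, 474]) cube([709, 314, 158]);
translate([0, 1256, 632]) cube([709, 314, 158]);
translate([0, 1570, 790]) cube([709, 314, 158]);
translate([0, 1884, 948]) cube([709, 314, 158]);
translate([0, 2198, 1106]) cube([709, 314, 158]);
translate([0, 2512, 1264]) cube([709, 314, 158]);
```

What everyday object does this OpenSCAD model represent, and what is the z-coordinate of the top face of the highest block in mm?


A staircase. The total rise is 1422 mm.

9 identical blocks, each offset up and back from the previous — a staircase. Each step is 158 mm tall and there are 9 of them, so the total rise is 9 × 158 = 1422 mm.


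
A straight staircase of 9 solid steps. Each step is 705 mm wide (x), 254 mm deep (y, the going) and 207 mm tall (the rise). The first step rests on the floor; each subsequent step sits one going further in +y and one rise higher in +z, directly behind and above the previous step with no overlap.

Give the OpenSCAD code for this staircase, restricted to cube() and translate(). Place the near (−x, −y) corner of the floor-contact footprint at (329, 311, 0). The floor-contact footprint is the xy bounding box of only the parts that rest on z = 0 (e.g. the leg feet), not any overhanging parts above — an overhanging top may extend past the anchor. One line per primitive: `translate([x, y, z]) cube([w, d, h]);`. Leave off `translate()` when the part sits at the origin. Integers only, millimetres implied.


translate([329, 311, 0]) cube([705, 254, 207]);
translate([329, 565, 207]) cube([705, 254, 207]);
translate([329, 819, 414]) cube([705, 254, 207]);
translate([329, 1073, 621]) cube([705, 254, 207]);
translate([329, 1327, 828]) cube([705, 254, 207]);
translate([329, 1581, 1035]) cube([705, 254, 207]);
translate([329, 1835, 1242]) cube([705, 254, 207]);
translate([329, 2089, 1449]) cube([705, 254, 207]);
translate([329, 2343, 1656]) cube([705, 254, 207]);


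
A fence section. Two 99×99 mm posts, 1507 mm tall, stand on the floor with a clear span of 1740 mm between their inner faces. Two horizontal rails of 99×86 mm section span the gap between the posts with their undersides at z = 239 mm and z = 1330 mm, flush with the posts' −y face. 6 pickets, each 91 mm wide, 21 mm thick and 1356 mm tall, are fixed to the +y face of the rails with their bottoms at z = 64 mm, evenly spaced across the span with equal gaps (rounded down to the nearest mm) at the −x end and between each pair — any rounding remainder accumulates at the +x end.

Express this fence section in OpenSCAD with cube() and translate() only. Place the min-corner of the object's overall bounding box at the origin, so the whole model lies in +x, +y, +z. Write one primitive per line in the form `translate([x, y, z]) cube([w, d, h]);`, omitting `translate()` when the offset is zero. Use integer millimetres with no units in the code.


cube([99, 99, 1507]);
translate([1839, 0, 0]) cube([99, 99, 1507]);
translate([99, 0, 239]) cube([1740, 99, 86]);
translate([99, 0, 1330]) cube([1740, 99, 86]);
translate([269, 99, 64]) cube([91, 21, 1356]);
translate([530, 99, 64]) cube([91, 21, 1356]);
translate([791, 99, 64]) cube([91, 21, 1356]);
translate([1052, 99, 64]) cube([91, 21, 1356]);
translate([1313, 99, 64]) cube([91, 21, 1356]);
translate([1574, 99, 64]) cube([91, 21, 1356]);


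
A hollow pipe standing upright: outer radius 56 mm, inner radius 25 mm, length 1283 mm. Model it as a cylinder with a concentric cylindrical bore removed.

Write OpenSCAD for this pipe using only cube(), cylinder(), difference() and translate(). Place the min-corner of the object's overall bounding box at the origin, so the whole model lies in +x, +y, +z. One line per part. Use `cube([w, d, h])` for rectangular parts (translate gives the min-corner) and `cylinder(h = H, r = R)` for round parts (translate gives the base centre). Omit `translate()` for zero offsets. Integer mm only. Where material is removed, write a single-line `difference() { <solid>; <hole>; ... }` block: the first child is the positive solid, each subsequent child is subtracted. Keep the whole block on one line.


difference() { translate([56, 56, 0]) cylinder(h = 1283, r = 56); translate([56, 56, 0]) cylinder(h = 1283, r = 25); }


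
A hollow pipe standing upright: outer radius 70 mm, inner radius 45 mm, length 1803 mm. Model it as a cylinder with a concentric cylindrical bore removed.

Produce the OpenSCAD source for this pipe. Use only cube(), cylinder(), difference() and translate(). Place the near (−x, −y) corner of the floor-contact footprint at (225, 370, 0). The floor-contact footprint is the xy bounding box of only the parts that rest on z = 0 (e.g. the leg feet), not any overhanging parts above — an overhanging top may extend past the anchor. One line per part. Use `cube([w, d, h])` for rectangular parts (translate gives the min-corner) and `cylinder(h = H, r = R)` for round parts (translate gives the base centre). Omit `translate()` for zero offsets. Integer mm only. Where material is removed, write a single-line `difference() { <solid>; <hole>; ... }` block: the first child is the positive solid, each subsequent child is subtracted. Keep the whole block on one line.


difference() { translate([295, 440, 0]) cylinder(h = 1803, r = 70); translate([295, 440, 0]) cylinder(h = 1803, r = 45); }


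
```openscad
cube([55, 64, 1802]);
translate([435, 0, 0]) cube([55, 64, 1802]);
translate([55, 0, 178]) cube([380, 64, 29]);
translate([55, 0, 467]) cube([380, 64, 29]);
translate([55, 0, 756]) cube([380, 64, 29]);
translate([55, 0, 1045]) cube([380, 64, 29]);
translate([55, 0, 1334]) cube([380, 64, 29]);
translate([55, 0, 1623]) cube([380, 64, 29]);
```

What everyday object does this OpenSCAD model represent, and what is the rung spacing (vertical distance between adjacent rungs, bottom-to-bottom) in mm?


A ladder. The rung spacing is 289 mm.

Two tall 55×64 posts with 6 short bars between them — a ladder. Adjacent rungs sit at z = 178 and z = 467, so the spacing is 467 − 178 = 289 mm.


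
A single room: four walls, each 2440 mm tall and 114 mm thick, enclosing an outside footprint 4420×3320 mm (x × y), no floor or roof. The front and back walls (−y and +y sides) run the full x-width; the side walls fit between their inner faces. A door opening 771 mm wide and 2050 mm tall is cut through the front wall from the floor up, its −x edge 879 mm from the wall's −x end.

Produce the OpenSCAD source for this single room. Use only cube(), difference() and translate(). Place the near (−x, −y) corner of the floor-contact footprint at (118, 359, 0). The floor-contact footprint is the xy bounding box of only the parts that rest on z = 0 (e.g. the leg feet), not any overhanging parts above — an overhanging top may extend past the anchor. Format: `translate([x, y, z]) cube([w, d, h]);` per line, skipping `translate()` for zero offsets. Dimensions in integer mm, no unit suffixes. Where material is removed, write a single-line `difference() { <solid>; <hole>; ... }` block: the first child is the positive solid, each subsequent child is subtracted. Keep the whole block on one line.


difference() { translate([118, 359, 0]) cube([4420, 114, 2440]); translate([997, 359, 0]) cube([771, 114, 2050]); }
translate([118, 3565, 0]) cube([4420, 114, 2440]);
translate([118, 473, 0]) cube([114, 3092, 2440]);
translate([4424, 473, 0]) cube([114, 3092, 2440]);


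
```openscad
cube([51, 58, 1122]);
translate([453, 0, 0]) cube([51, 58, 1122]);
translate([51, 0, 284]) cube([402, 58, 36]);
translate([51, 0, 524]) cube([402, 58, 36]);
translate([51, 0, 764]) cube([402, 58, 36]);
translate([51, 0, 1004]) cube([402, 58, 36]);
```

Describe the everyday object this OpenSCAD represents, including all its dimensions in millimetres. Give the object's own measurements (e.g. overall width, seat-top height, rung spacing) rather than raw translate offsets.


A straight ladder. Two 51×58 mm vertical rails, 1122 mm tall, stand 504 mm apart (outside-to-outside) with their front faces coplanar on the −y side. 4 rungs, each 58 mm deep and 36 mm tall, span between the inner faces of the rails, front faces flush with the rails. The lowest rung's underside is at z = 284 mm and rungs are spaced 240 mm apart (underside to underside).


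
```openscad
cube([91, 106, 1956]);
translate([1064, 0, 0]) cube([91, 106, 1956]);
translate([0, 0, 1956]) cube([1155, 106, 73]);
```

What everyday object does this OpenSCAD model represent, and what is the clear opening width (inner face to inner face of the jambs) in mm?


A door frame. The clear opening width is 973 mm.

Two 1956 mm tall posts with a header on top — a door frame. The left jamb is 91 mm wide at x = 0; the right jamb starts at x = 1064. The clear opening is 1064 − 91 = 973 mm.


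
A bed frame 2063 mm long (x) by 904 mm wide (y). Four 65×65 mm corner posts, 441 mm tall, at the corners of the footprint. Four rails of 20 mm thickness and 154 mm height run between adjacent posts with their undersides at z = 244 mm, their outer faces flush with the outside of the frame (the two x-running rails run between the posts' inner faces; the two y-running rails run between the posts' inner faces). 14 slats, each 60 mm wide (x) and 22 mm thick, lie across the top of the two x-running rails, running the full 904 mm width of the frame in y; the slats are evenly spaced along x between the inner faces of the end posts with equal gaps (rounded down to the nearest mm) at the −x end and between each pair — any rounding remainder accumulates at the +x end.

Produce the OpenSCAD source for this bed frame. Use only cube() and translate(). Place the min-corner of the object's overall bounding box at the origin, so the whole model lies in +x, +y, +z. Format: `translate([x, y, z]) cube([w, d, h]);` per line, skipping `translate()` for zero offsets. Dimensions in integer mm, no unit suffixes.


cube([65, 65, 441]);
translate([0, 839, 0]) cube([65, 65, 441]);
translate([1998, 0, 0]) cube([65, 65, 441]);
translate([1998, 839, 0]) cube([65, 65, 441]);
translate([65, 0, 244]) cube([1933, 20, 154]);
translate([65, 884, 244]) cube([1933, 20, 154]);
translate([0, 65, 244]) cube([20, 774, 154]);
translate([2043, 65, 244]) cube([20, 774, 154]);
translate([137, 0, 398]) cube([60, 904, 22]);
translate([269, 0, 398]) cube([60, 904, 22]);
translate([401, 0, 398]) cube([60, 904, 22]);
translate([533, 0, 398]) cube([60, 904, 22]);
translate([665, 0, 398]) cube([60, 904, 22]);
translate([797, 0, 398]) cube([60, 904, 22]);
translate([929, 0, 398]) cube([60, 904, 22]);
translate([1061, 0, 398]) cube([60, 904, 22]);
translate([1193, 0, 398]) cube([60, 904, 22]);
translate([1325, 0, 398]) cube([60, 904, 22]);
translate([1457, 0, 398]) cube([60, 904, 22]);
translate([1589, 0, 398]) cube([60, 904, 22]);
translate([1721, 0, 398]) cube([60, 904, 22]);
translate([1853, 0, 398]) cube([60, 904, 22]);


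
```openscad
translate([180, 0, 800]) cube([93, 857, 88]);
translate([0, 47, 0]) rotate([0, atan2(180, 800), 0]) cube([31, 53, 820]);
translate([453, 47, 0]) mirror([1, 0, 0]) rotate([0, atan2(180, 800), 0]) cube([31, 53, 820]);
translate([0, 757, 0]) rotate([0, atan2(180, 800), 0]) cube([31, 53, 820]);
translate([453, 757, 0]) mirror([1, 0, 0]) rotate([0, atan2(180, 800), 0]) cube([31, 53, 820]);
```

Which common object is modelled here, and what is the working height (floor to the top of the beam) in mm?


A sawhorse. The overall height is 888 mm.

A beam across two mirrored pairs of raked legs — a sawhorse. The beam's underside is at z = 800 (matching the legs' vertical rise in atan2(180, 800)) and the beam is 88 mm tall, so its top is at 800 + 88 = 888 mm. The raked legs top out at the beam's underside, so that is the highest point.


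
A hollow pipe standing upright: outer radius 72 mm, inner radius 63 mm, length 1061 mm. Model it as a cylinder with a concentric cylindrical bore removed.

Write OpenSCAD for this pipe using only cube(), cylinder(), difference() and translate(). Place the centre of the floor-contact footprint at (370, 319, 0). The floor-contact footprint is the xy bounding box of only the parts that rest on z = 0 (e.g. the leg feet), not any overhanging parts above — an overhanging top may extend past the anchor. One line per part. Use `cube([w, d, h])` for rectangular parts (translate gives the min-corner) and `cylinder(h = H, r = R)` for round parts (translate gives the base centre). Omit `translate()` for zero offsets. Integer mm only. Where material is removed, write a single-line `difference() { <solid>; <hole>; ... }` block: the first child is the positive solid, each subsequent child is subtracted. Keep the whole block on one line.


difference() { translate([370, 319, 0]) cylinder(h = 1061, r = 72); translate([370, 319, 0]) cylinder(h = 1061, r = 63); }


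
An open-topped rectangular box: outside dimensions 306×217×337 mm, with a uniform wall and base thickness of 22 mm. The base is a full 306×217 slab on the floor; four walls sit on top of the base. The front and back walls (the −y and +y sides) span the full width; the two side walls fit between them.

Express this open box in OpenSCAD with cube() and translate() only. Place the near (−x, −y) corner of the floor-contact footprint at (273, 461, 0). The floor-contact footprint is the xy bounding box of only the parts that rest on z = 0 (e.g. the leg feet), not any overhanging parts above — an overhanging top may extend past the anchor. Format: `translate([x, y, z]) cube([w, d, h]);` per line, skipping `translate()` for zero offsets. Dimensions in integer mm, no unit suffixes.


translate([273, 461, 0]) cube([306, 217, 22]);
translate([273, 461, 22]) cube([306, 22, 315]);
translate([273, 656, 22]) cube([306, 22, 315]);
translate([273, 483, 22]) cube([22, 173, 315]);
translate([557, 483, 22]) cube([22, 173, 315]);
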